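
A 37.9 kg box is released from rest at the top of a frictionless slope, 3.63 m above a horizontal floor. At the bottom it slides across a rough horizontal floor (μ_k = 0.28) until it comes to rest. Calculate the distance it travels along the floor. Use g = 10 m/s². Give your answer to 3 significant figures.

Energy at the top = energy at the end + work done against friction:
At rest all PE has been dissipated by friction: mgh = μ_k m g d
d = h/μ_k = 3.63/0.28 = 12.96 m

d = 13.0 m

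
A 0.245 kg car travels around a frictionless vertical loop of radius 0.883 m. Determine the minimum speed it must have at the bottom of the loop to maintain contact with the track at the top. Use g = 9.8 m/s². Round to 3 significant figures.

At the top: mg = mv_top²/r ⇒ v_top² = gr = 8.653 m²/s²
Energy from bottom to top (height 2r): ½mv_bot² = ½mv_top² + mg(2r)
v_bot² = gr + 4gr = 5gr = 43.27
v_bot = √(5gr) = 6.578 m/s

v = 6.58 m/s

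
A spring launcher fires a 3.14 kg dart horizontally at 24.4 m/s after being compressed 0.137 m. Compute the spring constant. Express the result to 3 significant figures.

½kx² = ½mv²
k = mv²/x² = (3.14)(24.4)²/(0.137)² = 99602 N/m

k = 99600 N/m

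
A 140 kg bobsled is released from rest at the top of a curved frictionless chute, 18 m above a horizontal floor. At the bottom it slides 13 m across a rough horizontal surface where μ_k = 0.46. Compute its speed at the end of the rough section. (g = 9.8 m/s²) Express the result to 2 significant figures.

v = 15 m/s

Energy at the top = energy at the end + work done against friction:
mgh = ½mv² + μ_k m g d
W_f = μ_k mg d = (0.46)(140)(9.8)(13) = 8205 J
½mv² = mgh − W_f = 24696 − 8205 = 16491 J
v = √(2 × 16491/140) = 15.35 m/s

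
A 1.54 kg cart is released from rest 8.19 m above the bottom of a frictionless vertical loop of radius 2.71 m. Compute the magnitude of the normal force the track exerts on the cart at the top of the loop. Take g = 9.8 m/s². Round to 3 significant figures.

N = 15.8 N

Energy from release to top (height 2r): mgh = ½mv_top² + mg(2r)
v_top² = 2g(h − 2r) = 2(9.8)(8.19 − 5.420) = 54.292 m²/s²
At the top, both N and weight point toward the centre: N + mg = mv_top²/r
N = m(v_top²/r − g) = 1.54(54.292/2.71 − 9.8) = 15.76 N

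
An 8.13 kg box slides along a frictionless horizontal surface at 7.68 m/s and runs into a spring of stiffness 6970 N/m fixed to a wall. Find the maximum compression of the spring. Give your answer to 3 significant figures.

x = 0.262 m

At max compression the box is momentarily at rest: ½mv² = ½kx²
x = v√(m/k) = 7.68 × √(8.13/6970) = 0.2623 m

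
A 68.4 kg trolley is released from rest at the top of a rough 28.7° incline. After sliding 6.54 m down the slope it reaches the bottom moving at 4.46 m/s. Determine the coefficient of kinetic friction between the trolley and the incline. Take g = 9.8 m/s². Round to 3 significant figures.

The energy dissipated by friction is the PE lost minus the KE gained:
mgL sinθ = 2105.2 J; ½mv² = 680.29 J
W_f = 2105.2 − 680.29 = 1425 J
μ_k = W_f/(mg cosθ · L) = 1425/(588.0 × 6.54) = 0.3706

μ_k = 0.371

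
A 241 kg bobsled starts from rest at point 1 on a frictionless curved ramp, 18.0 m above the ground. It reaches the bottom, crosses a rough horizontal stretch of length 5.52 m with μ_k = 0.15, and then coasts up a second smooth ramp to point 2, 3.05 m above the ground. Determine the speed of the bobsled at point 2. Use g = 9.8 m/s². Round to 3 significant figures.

Energy at 1: mgh₁ = (241)(9.8)(18.0) = 42512 J
Friction loss: W_f = μ_k mg d = 1956 J
At 2: ½mv² + mgh₂ = mgh₁ − W_f
½mv² = 42512 − 1956 − 7203.5 = 33353 J
v = √(2 × 33353/241) = 16.64 m/s

v = 16.6 m/s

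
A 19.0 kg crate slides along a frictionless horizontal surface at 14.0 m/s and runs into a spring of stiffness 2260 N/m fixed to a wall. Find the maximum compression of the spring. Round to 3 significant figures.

x = 1.28 m

All KE is stored as spring PE at maximum compression: ½mv² = ½kx²
x = v√(m/k) = 14.0 × √(19.0/2260) = 1.284 m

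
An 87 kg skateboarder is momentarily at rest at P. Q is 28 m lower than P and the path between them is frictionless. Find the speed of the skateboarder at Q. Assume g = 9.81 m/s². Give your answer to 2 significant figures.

Mechanical energy is conserved (no friction): mgh = ½mv²
The mass cancels from both sides.
v = √(2gh) = √(2 × 9.81 × 28) = √549.36 = 23.44 m/s

v = 23 m/s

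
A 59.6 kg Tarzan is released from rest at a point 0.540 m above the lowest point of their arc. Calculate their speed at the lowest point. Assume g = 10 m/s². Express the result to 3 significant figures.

Energy conservation between the two points: mgh = ½mv²
v = √(2gh) = √(2 × 10 × 0.540) = √10.800 = 3.286 m/s

v = 3.29 m/s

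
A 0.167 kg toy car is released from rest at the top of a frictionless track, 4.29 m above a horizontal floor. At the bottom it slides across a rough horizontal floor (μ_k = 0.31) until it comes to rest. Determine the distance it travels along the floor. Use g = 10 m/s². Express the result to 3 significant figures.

Energy at the top = energy at the end + work done against friction:
At rest all PE has been dissipated by friction: mgh = μ_k m g d
d = h/μ_k = 4.29/0.31 = 13.84 m

d = 13.8 m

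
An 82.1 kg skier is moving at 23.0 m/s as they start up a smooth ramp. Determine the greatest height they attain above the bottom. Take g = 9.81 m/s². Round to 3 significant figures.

h = 27.0 m

By energy conservation, ½mv² = mgh
h = v²/(2g) = 23.0²/(2 × 9.81) = 26.96 m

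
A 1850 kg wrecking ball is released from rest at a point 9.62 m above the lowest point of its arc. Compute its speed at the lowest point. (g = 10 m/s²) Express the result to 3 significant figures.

v = 13.9 m/s

Energy conservation between the two points: mgh = ½mv²
v = √(2gh) = √(2 × 10 × 9.62) = √192.40 = 13.87 m/s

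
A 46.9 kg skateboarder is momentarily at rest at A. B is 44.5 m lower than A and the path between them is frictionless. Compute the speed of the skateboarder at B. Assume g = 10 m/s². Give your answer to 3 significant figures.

v = 29.8 m/s

Mechanical energy is conserved (no friction): mgh = ½mv²
v = √(2gh) = √(2 × 10 × 44.5) = √890.00 = 29.83 m/s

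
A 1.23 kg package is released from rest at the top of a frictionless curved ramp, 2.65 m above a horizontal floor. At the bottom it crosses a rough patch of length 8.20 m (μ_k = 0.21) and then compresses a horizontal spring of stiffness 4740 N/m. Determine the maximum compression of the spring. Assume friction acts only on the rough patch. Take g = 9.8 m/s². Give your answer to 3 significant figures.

x = 0.0687 m

Initial energy: E₁ = mgh = (1.23)(9.8)(2.65) = 31.943 J
Friction removes W_f = μ_k mg d = (0.21)(1.23)(9.8)(8.20) = 20.76 J
Energy reaching the spring: E = 31.943 − 20.76 = 11.186 J
At max compression ½kx² = E ⇒ x = √(2E/k) = √(2 × 11.186/4740) = 0.06870 m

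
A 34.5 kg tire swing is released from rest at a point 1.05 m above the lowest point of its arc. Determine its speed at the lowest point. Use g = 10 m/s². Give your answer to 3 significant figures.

v = 4.58 m/s

Mechanical energy is conserved (no friction): mgh = ½mv²
v = √(2gh) = √(2 × 10 × 1.05) = √21.000 = 4.583 m/s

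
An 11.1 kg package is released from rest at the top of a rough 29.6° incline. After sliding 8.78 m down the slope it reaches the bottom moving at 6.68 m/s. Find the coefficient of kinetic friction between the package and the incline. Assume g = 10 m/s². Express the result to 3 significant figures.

μ_k = 0.276

The energy dissipated by friction is the PE lost minus the KE gained:
mgL sinθ = 481.39 J; ½mv² = 247.65 J
W_f = 481.39 − 247.65 = 233.7 J
μ_k = W_f/(mg cosθ · L) = 233.7/(96.51 × 8.78) = 0.2758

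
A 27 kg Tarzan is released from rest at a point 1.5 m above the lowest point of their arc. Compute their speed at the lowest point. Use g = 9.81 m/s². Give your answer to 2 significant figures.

By conservation of mechanical energy, mgh = ½mv²
v = √(2gh) = √(2 × 9.81 × 1.5) = √29.430 = 5.425 m/s

v = 5.4 m/s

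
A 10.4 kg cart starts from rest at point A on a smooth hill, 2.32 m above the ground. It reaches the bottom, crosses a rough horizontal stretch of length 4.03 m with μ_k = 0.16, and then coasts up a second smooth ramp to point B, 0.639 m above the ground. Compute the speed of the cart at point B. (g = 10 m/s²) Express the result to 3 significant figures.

Energy at A: mgh₁ = (10.4)(10)(2.32) = 241.28 J
Friction loss: W_f = μ_k mg d = 67.06 J
At B: ½mv² + mgh₂ = mgh₁ − W_f
½mv² = 241.28 − 67.06 − 66.456 = 107.76 J
v = √(2 × 107.76/10.4) = 4.552 m/s

v = 4.55 m/s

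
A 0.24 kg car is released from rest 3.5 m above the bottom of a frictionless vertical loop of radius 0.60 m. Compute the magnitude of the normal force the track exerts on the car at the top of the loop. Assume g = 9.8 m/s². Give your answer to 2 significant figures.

Energy from release to top (height 2r): mgh = ½mv_top² + mg(2r)
v_top² = 2g(h − 2r) = 2(9.8)(3.5 − 1.200) = 45.080 m²/s²
At the top, both N and weight point toward the centre: N + mg = mv_top²/r
N = m(v_top²/r − g) = 0.24(45.080/0.60 − 9.8) = 15.68 N

N = 16 N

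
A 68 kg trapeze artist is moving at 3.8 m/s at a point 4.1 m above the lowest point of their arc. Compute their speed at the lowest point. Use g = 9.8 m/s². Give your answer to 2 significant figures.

Equating total energy at the two states: ½mv₀² + mgh = ½mv²
v² = v₀² + 2gh = (3.8)² + 2(9.8)(4.1) = 94.800
v = √94.800 = 9.737 m/s

v = 9.7 m/s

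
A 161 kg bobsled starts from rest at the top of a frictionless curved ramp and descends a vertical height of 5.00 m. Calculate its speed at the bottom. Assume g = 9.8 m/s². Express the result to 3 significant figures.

v = 9.90 m/s

By conservation of mechanical energy, mgh = ½mv²
v = √(2gh) = √(2 × 9.8 × 5.00) = √98.000 = 9.899 m/s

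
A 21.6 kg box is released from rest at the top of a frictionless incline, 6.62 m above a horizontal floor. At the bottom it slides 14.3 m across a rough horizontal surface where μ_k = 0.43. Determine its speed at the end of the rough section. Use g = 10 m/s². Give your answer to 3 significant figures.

v = 3.07 m/s

Applying the work–energy principle:
mgh = ½mv² + μ_k m g d
W_f = μ_k mg d = (0.43)(21.6)(10)(14.3) = 1328 J
½mv² = mgh − W_f = 1429.9 − 1328 = 101.74 J
v = √(2 × 101.74/21.6) = 3.069 m/s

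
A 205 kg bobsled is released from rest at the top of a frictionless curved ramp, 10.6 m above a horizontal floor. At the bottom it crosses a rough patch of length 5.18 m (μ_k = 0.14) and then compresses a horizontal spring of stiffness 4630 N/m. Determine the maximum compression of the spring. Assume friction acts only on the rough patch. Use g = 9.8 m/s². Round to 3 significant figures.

Initial energy: E₁ = mgh = (205)(9.8)(10.6) = 21295 J
Friction removes W_f = μ_k mg d = (0.14)(205)(9.8)(5.18) = 1457 J
Energy reaching the spring: E = 21295 − 1457 = 19838 J
At max compression ½kx² = E ⇒ x = √(2E/k) = √(2 × 19838/4630) = 2.927 m

x = 2.93 m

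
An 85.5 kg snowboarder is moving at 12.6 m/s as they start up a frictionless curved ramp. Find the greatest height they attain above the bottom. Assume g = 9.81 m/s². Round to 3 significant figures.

h = 8.09 m

By energy conservation, ½mv² = mgh
h = v²/(2g) = 12.6²/(2 × 9.81) = 8.092 m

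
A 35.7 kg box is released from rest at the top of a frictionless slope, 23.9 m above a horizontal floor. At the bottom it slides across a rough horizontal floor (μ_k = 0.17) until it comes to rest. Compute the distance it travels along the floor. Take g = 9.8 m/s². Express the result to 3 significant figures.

Applying the work–energy principle:
At rest all PE has been dissipated by friction: mgh = μ_k m g d
d = h/μ_k = 23.9/0.17 = 140.6 m

d = 141 m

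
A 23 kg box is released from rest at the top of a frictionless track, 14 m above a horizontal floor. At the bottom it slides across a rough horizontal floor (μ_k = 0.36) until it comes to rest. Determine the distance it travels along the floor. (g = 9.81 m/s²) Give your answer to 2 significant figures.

d = 39 m

Energy bookkeeping (friction removes W_f = μ_k N d):
At rest all PE has been dissipated by friction: mgh = μ_k m g d
d = h/μ_k = 14/0.36 = 38.89 m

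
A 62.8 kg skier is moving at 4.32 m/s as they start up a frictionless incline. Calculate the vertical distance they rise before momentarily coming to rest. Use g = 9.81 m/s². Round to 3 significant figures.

By energy conservation, ½mv² = mgh
h = v²/(2g) = 4.32²/(2 × 9.81) = 0.9512 m

h = 0.951 m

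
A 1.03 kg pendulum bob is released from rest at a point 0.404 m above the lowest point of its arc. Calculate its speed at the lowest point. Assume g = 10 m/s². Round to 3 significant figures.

v = 2.84 m/s

Energy conservation between the two points: mgh = ½mv²
v = √(2gh) = √(2 × 10 × 0.404) = √8.0800 = 2.843 m/s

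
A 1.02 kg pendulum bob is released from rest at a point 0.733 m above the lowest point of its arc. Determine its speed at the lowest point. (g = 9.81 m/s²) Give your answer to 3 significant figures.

v = 3.79 m/s

By conservation of mechanical energy, mgh = ½mv²
v = √(2gh) = √(2 × 9.81 × 0.733) = √14.381 = 3.792 m/s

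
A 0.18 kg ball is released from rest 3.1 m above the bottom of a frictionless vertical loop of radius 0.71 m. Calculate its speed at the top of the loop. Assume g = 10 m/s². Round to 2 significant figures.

Energy conservation: mgh = ½mv_top² + mg(2r)
v_top² = 2g(h − 2r) = 2(10)(3.1 − 1.420) = 33.60
v_top = 5.797 m/s

v = 5.8 m/s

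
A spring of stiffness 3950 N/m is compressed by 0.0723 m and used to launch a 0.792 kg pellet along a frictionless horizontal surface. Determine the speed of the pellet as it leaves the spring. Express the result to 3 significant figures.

v = 5.11 m/s

The pellet leaves the spring when the spring is at natural length, so ½kx² = ½mv²
v = x√(k/m) = 0.0723 × √(3950/0.792) = 5.106 m/s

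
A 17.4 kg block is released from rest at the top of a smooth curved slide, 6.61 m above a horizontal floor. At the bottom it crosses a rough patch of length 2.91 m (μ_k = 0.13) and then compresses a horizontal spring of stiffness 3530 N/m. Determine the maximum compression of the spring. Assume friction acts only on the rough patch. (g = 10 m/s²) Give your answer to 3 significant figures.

Initial energy: E₁ = mgh = (17.4)(10)(6.61) = 1150.1 J
Friction removes W_f = μ_k mg d = (0.13)(17.4)(10)(2.91) = 65.82 J
Energy reaching the spring: E = 1150.1 − 65.82 = 1084.3 J
At max compression ½kx² = E ⇒ x = √(2E/k) = √(2 × 1084.3/3530) = 0.7838 m

x = 0.784 m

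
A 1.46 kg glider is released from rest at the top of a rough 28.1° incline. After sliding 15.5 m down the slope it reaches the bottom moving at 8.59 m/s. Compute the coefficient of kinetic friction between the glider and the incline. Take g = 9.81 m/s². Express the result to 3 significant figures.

μ_k = 0.259

mgh = ½mv² + μ_k (mg cosθ) L, with h = L sinθ
mgL sinθ = 104.56 J; ½mv² = 53.865 J
W_f = 104.56 − 53.865 = 50.70 J
μ_k = W_f/(mg cosθ · L) = 50.70/(12.63 × 15.5) = 0.2589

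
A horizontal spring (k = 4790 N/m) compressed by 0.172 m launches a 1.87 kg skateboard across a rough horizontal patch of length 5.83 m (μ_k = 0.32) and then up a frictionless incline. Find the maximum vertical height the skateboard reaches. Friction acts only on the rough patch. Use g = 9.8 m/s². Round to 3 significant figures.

h = 2.00 m

Spring energy: E₀ = ½kx² = ½(4790)(0.172)² = 70.854 J
Friction: W_f = μ_k mg d = (0.32)(1.87)(9.8)(5.83) = 34.19 J
Energy at base of ramp: E = 70.854 − 34.19 = 36.665 J
At max height all remaining energy is PE: mgh = E ⇒ h = E/(mg) = 36.665/(1.87 × 9.8) = 2.001 m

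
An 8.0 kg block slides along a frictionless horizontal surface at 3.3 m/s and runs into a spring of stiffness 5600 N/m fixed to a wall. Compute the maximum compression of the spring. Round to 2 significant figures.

At max compression the block is momentarily at rest: ½mv² = ½kx²
x = v√(m/k) = 3.3 × √(8.0/5600) = 0.1247 m

x = 0.12 m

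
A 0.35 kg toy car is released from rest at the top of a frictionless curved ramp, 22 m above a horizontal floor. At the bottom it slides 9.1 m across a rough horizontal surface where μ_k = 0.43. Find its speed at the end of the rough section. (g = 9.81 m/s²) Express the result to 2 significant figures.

v = 19 m/s

Applying the work–energy principle:
mgh = ½mv² + μ_k m g d
W_f = μ_k mg d = (0.43)(0.35)(9.81)(9.1) = 13.44 J
½mv² = mgh − W_f = 75.537 − 13.44 = 62.102 J
v = √(2 × 62.102/0.35) = 18.84 m/s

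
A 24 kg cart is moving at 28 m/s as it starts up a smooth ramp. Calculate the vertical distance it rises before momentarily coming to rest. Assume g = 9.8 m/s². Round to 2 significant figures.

h = 40 m

Setting KE at the bottom equal to PE gained: ½mv² = mgh
h = v²/(2g) = 28²/(2 × 9.8) = 40.00 m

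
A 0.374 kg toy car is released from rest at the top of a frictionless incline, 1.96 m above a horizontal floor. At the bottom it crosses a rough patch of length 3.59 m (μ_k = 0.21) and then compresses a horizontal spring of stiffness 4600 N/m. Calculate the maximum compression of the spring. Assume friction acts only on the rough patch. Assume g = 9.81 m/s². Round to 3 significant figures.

Initial energy: E₁ = mgh = (0.374)(9.81)(1.96) = 7.1911 J
Friction removes W_f = μ_k mg d = (0.21)(0.374)(9.81)(3.59) = 2.766 J
Energy reaching the spring: E = 7.1911 − 2.766 = 4.4251 J
At max compression ½kx² = E ⇒ x = √(2E/k) = √(2 × 4.4251/4600) = 0.04386 m

x = 0.0439 m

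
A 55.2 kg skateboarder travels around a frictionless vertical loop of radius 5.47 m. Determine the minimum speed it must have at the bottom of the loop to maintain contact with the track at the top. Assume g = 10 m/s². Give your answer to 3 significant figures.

v = 16.5 m/s

At the top: mg = mv_top²/r ⇒ v_top² = gr = 54.70 m²/s²
Energy from bottom to top (height 2r): ½mv_bot² = ½mv_top² + mg(2r)
v_bot² = gr + 4gr = 5gr = 273.5
v_bot = √(5gr) = 16.54 m/s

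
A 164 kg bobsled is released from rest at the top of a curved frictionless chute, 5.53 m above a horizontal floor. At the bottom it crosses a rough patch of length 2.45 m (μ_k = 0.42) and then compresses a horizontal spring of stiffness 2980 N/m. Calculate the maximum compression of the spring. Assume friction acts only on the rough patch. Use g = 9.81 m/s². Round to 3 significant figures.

Initial energy: E₁ = mgh = (164)(9.81)(5.53) = 8896.9 J
Friction removes W_f = μ_k mg d = (0.42)(164)(9.81)(2.45) = 1655 J
Energy reaching the spring: E = 8896.9 − 1655 = 7241.4 J
At max compression ½kx² = E ⇒ x = √(2E/k) = √(2 × 7241.4/2980) = 2.205 m

x = 2.20 m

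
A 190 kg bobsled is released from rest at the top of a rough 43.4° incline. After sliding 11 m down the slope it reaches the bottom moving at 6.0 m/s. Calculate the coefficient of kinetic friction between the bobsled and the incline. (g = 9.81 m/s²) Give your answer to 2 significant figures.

Energy balance down the incline: mg L sinθ − ½mv² = μ_k (mg cosθ) L
mgL sinθ = 14087 J; ½mv² = 3420.0 J
W_f = 14087 − 3420.0 = 10667 J
μ_k = W_f/(mg cosθ · L) = 10667/(1354 × 11) = 0.7161

μ_k = 0.72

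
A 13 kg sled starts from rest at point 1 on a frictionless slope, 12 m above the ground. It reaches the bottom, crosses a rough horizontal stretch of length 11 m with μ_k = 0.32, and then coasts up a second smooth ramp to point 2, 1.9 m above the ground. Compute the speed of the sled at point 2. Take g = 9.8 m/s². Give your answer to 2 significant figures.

Energy at 1: mgh₁ = (13)(9.8)(12) = 1528.8 J
Friction loss: W_f = μ_k mg d = 448.4 J
At 2: ½mv² + mgh₂ = mgh₁ − W_f
½mv² = 1528.8 − 448.4 − 242.06 = 838.29 J
v = √(2 × 838.29/13) = 11.36 m/s

v = 11 m/s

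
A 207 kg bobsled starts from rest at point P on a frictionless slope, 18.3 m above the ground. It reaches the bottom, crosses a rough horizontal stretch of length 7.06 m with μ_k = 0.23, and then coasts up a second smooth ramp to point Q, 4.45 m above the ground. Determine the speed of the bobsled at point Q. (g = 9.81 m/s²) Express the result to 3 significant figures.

Energy at P: mgh₁ = (207)(9.81)(18.3) = 37161 J
Friction loss: W_f = μ_k mg d = 3297 J
At Q: ½mv² + mgh₂ = mgh₁ − W_f
½mv² = 37161 − 3297 − 9036.5 = 24827 J
v = √(2 × 24827/207) = 15.49 m/s

v = 15.5 m/s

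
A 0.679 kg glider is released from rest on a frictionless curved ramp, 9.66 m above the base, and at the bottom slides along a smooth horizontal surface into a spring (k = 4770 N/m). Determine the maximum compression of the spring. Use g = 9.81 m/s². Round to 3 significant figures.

Energy conservation (no friction) from release to max compression: mgh = ½kx²
x = √(2mgh/k) = √(2 × 0.679 × 9.81 × 9.66 / 4770) = 0.1643 m

x = 0.164 m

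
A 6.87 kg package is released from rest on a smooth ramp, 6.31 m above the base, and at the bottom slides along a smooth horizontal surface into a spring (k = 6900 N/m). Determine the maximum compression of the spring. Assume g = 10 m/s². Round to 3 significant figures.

x = 0.354 m

Gravitational PE at the top equals spring PE at max compression: mgh = ½kx²
x = √(2mgh/k) = √(2 × 6.87 × 10 × 6.31 / 6900) = 0.3545 m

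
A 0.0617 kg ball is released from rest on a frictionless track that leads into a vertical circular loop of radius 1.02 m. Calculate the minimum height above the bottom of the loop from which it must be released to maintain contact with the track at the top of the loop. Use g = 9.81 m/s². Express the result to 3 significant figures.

At the top, for minimum speed gravity alone supplies the centripetal force: mg = mv_top²/r ⇒ v_top² = gr = 10.01 m²/s²
Energy conservation from release height h to the top (height 2r): mgh = ½mv_top² + mg(2r)
h = v_top²/(2g) + 2r = r/2 + 2r = 5r/2 = 2.550 m

h = 2.55 m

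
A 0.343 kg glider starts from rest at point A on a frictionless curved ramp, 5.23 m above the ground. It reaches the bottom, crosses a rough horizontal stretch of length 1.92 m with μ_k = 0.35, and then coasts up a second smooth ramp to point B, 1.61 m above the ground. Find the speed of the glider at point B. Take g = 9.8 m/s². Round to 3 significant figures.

v = 7.60 m/s

Energy at A: mgh₁ = (0.343)(9.8)(5.23) = 17.580 J
Friction loss: W_f = μ_k mg d = 2.259 J
At B: ½mv² + mgh₂ = mgh₁ − W_f
½mv² = 17.580 − 2.259 − 5.4119 = 9.9094 J
v = √(2 × 9.9094/0.343) = 7.601 m/s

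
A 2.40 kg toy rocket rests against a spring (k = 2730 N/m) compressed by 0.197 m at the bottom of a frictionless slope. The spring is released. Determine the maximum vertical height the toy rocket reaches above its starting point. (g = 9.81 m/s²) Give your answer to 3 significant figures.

h = 2.25 m

All spring PE becomes gravitational PE at the highest point: ½kx² = mgh
h = kx²/(2mg) = (2730)(0.197)²/(2 × 2.40 × 9.81) = 2.250 m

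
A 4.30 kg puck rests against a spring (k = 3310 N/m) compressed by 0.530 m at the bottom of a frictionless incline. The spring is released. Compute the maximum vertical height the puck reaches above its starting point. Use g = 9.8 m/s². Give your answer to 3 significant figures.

h = 11.0 m

All spring PE becomes gravitational PE at the highest point: ½kx² = mgh
h = kx²/(2mg) = (3310)(0.530)²/(2 × 4.30 × 9.8) = 11.03 m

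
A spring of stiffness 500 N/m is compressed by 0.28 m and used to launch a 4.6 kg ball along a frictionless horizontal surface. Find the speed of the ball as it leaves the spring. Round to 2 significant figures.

The ball leaves the spring when the spring is at natural length, so ½kx² = ½mv²
v = x√(k/m) = 0.28 × √(500/4.6) = 2.919 m/s

v = 2.9 m/s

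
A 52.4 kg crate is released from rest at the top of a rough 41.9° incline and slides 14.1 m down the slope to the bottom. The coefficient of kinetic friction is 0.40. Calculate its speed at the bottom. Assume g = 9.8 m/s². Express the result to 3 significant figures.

Energy: mgh = ½mv² + W_f, with h = L sinθ and W_f = μ_k (mg cosθ) L
mgh = mgL sinθ = (52.4)(9.8)(14.1)sin41.9° = 4835.5 J
W_f = μ_k mg cosθ · L = (0.40)(52.4)(9.8)cos41.9°·14.1 = 2156 J
½mv² = 4835.5 − 2156 = 2679.8 J
v = √(2 × 2679.8/52.4) = 10.11 m/s

v = 10.1 m/s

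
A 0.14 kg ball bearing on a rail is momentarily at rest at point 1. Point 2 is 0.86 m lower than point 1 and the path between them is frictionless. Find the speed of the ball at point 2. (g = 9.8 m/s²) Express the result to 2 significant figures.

By conservation of mechanical energy, mgh = ½mv²
The mass cancels from both sides.
v = √(2gh) = √(2 × 9.8 × 0.86) = √16.856 = 4.106 m/s

v = 4.1 m/s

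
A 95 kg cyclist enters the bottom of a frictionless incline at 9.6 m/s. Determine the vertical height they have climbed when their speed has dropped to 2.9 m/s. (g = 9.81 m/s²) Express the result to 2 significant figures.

Conservation of energy: ½mv₁² = ½mv₂² + mgh
h = (v₁² − v₂²)/(2g) = (9.6² − 2.9²)/(2 × 9.81) = 4.269 m

h = 4.3 m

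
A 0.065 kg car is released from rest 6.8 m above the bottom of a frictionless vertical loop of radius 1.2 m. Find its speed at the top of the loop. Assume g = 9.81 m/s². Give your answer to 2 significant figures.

v = 9.3 m/s

Energy conservation: mgh = ½mv_top² + mg(2r)
v_top² = 2g(h − 2r) = 2(9.81)(6.8 − 2.400) = 86.33
v_top = 9.291 m/s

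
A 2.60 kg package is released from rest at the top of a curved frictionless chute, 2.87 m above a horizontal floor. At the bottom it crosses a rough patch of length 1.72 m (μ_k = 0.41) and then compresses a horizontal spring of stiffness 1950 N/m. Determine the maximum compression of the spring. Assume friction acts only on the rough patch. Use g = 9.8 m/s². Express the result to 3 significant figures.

x = 0.238 m

Initial energy: E₁ = mgh = (2.60)(9.8)(2.87) = 73.128 J
Friction removes W_f = μ_k mg d = (0.41)(2.60)(9.8)(1.72) = 17.97 J
Energy reaching the spring: E = 73.128 − 17.97 = 55.159 J
At max compression ½kx² = E ⇒ x = √(2E/k) = √(2 × 55.159/1950) = 0.2379 m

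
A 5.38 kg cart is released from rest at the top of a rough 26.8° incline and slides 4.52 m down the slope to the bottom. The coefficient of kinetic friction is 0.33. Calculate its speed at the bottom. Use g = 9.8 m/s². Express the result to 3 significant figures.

Taking the bottom as reference, mgh = ½mv² + μ_k N L with h = L sinθ, N = mg cosθ:
mgh = mgL sinθ = (5.38)(9.8)(4.52)sin26.8° = 107.45 J
W_f = μ_k mg cosθ · L = (0.33)(5.38)(9.8)cos26.8°·4.52 = 70.20 J
½mv² = 107.45 − 70.20 = 37.254 J
v = √(2 × 37.254/5.38) = 3.721 m/s

v = 3.72 m/s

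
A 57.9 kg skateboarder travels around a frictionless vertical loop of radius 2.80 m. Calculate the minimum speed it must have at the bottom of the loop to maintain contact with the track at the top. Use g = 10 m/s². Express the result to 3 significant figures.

v = 11.8 m/s

At the top: mg = mv_top²/r ⇒ v_top² = gr = 28.00 m²/s²
Energy from bottom to top (height 2r): ½mv_bot² = ½mv_top² + mg(2r)
v_bot² = gr + 4gr = 5gr = 140.0
v_bot = √(5gr) = 11.83 m/s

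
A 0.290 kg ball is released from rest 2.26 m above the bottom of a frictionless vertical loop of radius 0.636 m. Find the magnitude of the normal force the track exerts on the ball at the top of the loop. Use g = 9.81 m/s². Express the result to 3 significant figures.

Energy from release to top (height 2r): mgh = ½mv_top² + mg(2r)
v_top² = 2g(h − 2r) = 2(9.81)(2.26 − 1.272) = 19.385 m²/s²
At the top, both N and weight point toward the centre: N + mg = mv_top²/r
N = m(v_top²/r − g) = 0.290(19.385/0.636 − 9.81) = 5.994 N

N = 5.99 N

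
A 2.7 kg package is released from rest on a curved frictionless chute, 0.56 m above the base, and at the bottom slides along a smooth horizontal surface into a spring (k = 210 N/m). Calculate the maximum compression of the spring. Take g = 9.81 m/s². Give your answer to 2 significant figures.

x = 0.38 m

At max compression the package is momentarily at rest: mgh = ½kx²
x = √(2mgh/k) = √(2 × 2.7 × 9.81 × 0.56 / 210) = 0.3759 m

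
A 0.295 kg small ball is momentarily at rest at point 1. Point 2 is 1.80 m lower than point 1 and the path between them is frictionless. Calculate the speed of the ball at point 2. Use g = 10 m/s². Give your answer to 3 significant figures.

Energy conservation between the two points: mgh = ½mv²
The mass cancels from both sides.
v = √(2gh) = √(2 × 10 × 1.80) = √36.000 = 6.000 m/s

v = 6.00 m/s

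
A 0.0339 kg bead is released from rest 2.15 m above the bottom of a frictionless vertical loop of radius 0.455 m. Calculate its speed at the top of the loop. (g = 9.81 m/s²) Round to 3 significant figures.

v = 4.93 m/s

Energy conservation: mgh = ½mv_top² + mg(2r)
v_top² = 2g(h − 2r) = 2(9.81)(2.15 − 0.9100) = 24.33
v_top = 4.932 m/s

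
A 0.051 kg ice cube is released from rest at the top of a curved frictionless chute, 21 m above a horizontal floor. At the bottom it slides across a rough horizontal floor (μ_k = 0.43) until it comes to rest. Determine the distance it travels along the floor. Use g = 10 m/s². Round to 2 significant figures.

Energy at the top = energy at the end + work done against friction:
At rest all PE has been dissipated by friction: mgh = μ_k m g d
d = h/μ_k = 21/0.43 = 48.84 m

d = 49 m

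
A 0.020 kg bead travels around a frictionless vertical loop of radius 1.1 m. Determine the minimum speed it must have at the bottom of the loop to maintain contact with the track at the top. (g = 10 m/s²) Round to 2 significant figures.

At the top: mg = mv_top²/r ⇒ v_top² = gr = 11.00 m²/s²
Energy from bottom to top (height 2r): ½mv_bot² = ½mv_top² + mg(2r)
v_bot² = gr + 4gr = 5gr = 55.00
v_bot = √(5gr) = 7.416 m/s

v = 7.4 m/s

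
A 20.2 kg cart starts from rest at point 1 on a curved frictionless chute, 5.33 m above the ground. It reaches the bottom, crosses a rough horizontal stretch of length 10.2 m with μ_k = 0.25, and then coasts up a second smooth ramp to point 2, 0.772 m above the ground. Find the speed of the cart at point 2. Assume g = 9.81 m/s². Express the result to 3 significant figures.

v = 6.28 m/s

Energy at 1: mgh₁ = (20.2)(9.81)(5.33) = 1056.2 J
Friction loss: W_f = μ_k mg d = 505.3 J
At 2: ½mv² + mgh₂ = mgh₁ − W_f
½mv² = 1056.2 − 505.3 − 152.98 = 397.91 J
v = √(2 × 397.91/20.2) = 6.277 m/s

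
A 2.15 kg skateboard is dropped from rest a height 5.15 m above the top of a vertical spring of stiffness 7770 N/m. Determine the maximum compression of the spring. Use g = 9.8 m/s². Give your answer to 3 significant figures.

Let x be the compression. The total drop is H + x, and the skateboard is instantaneously at rest at max compression, so energy conservation gives:
mg(H + x) = ½kx²
½(7770)x² − (2.15)(9.8)x − (2.15)(9.8)(5.15) = 0
3885x² − 21.07x − 108.5 = 0
x = [21.07 + √(443.9 + 1.6863e+06)]/(2 × 3885) = 0.1699 m

x = 0.170 m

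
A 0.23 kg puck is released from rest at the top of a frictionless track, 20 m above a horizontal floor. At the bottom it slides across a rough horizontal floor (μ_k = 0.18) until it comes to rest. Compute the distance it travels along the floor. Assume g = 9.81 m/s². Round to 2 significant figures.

Energy bookkeeping (friction removes W_f = μ_k N d):
At rest all PE has been dissipated by friction: mgh = μ_k m g d
d = h/μ_k = 20/0.18 = 111.1 m

d = 110 m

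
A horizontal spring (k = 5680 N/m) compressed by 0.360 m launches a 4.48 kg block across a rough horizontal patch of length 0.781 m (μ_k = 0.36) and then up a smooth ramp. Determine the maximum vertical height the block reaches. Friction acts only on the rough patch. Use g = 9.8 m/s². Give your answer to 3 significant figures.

h = 8.10 m

Spring energy: E₀ = ½kx² = ½(5680)(0.360)² = 368.06 J
Friction: W_f = μ_k mg d = (0.36)(4.48)(9.8)(0.781) = 12.34 J
Energy at base of ramp: E = 368.06 − 12.34 = 355.72 J
At max height all remaining energy is PE: mgh = E ⇒ h = E/(mg) = 355.72/(4.48 × 9.8) = 8.102 m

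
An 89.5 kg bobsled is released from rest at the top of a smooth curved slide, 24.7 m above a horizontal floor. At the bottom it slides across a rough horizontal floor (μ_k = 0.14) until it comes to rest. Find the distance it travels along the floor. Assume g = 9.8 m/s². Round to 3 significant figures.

Applying the work–energy principle:
At rest all PE has been dissipated by friction: mgh = μ_k m g d
d = h/μ_k = 24.7/0.14 = 176.4 m

d = 176 m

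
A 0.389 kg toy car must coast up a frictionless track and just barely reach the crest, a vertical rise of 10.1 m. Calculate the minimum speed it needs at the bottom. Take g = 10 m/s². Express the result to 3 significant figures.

v = 14.2 m/s

At the top it is momentarily at rest, so all KE converts to PE: ½mv² = mgh
v = √(2gh) = √(2 × 10 × 10.1) = 14.21 m/s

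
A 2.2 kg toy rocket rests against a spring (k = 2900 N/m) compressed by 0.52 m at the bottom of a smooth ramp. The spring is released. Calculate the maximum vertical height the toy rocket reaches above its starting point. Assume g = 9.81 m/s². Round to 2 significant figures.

h = 18 m

Energy conservation from release to the highest point: ½kx² = mgh
h = kx²/(2mg) = (2900)(0.52)²/(2 × 2.2 × 9.81) = 18.17 m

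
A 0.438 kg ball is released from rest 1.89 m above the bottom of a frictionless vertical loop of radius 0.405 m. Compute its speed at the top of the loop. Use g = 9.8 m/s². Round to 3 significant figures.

Energy conservation: mgh = ½mv_top² + mg(2r)
v_top² = 2g(h − 2r) = 2(9.8)(1.89 − 0.8100) = 21.17
v_top = 4.601 m/s

v = 4.60 m/s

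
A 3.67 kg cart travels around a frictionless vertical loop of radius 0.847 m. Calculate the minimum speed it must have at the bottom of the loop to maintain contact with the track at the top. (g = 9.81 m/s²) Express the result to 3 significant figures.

At the top: mg = mv_top²/r ⇒ v_top² = gr = 8.309 m²/s²
Energy from bottom to top (height 2r): ½mv_bot² = ½mv_top² + mg(2r)
v_bot² = gr + 4gr = 5gr = 41.55
v_bot = √(5gr) = 6.446 m/s

v = 6.45 m/s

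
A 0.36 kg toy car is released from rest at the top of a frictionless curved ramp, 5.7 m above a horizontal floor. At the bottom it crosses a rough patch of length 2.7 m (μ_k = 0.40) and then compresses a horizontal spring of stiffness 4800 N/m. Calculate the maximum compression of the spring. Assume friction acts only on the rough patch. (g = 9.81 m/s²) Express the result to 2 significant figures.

x = 0.082 m

Initial energy: E₁ = mgh = (0.36)(9.81)(5.7) = 20.130 J
Friction removes W_f = μ_k mg d = (0.40)(0.36)(9.81)(2.7) = 3.814 J
Energy reaching the spring: E = 20.130 − 3.814 = 16.316 J
At max compression ½kx² = E ⇒ x = √(2E/k) = √(2 × 16.316/4800) = 0.08245 m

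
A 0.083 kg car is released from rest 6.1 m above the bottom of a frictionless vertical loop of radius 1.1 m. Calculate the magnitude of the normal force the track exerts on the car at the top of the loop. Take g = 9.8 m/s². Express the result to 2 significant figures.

N = 5.0 N

Energy from release to top (height 2r): mgh = ½mv_top² + mg(2r)
v_top² = 2g(h − 2r) = 2(9.8)(6.1 − 2.200) = 76.440 m²/s²
At the top, both N and weight point toward the centre: N + mg = mv_top²/r
N = m(v_top²/r − g) = 0.083(76.440/1.1 − 9.8) = 4.954 N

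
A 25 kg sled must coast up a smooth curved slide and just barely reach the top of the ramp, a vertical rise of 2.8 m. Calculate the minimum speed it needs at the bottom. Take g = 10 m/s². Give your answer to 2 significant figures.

At the top it is momentarily at rest, so all KE converts to PE: ½mv² = mgh
v = √(2gh) = √(2 × 10 × 2.8) = 7.483 m/s

v = 7.5 m/s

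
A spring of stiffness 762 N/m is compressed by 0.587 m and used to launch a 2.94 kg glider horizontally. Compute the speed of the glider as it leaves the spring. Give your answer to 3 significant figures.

The glider leaves the spring when the spring is at natural length, so ½kx² = ½mv²
v = x√(k/m) = 0.587 × √(762/2.94) = 9.450 m/s

v = 9.45 m/s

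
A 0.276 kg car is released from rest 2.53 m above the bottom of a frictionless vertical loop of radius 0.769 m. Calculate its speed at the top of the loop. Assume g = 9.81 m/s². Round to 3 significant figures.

v = 4.41 m/s

Energy conservation: mgh = ½mv_top² + mg(2r)
v_top² = 2g(h − 2r) = 2(9.81)(2.53 − 1.538) = 19.46
v_top = 4.412 m/s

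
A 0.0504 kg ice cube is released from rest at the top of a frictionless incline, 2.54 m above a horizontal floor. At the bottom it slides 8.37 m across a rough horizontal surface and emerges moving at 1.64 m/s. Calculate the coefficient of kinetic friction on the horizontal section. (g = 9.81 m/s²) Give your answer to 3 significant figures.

μ_k = 0.287

Energy at the top = energy at the end + work done against friction:
mgh = ½mv² + μ_k m g d
mgh = 1.2558 J; ½mv² = 0.067778 J
W_f = 1.2558 − 0.067778 = 1.188 J
μ_k = W_f/(mg·d) = 1.188/(0.4944 × 8.37) = 0.2871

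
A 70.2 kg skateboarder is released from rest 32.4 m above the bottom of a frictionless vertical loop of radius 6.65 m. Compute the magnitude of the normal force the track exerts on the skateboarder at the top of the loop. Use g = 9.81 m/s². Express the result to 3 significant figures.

N = 3270 N

Energy from release to top (height 2r): mgh = ½mv_top² + mg(2r)
v_top² = 2g(h − 2r) = 2(9.81)(32.4 − 13.30) = 374.74 m²/s²
At the top, both N and weight point toward the centre: N + mg = mv_top²/r
N = m(v_top²/r − g) = 70.2(374.74/6.65 − 9.81) = 3267 N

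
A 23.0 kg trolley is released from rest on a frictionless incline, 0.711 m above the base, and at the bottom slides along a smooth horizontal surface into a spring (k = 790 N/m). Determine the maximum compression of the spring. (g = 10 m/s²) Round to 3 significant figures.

x = 0.643 m

Gravitational PE at the top equals spring PE at max compression: mgh = ½kx²
x = √(2mgh/k) = √(2 × 23.0 × 10 × 0.711 / 790) = 0.6434 m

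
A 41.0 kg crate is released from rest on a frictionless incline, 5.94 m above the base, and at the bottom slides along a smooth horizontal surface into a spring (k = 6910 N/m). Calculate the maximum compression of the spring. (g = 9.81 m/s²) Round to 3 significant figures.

Energy conservation (no friction) from release to max compression: mgh = ½kx²
x = √(2mgh/k) = √(2 × 41.0 × 9.81 × 5.94 / 6910) = 0.8316 m

x = 0.832 m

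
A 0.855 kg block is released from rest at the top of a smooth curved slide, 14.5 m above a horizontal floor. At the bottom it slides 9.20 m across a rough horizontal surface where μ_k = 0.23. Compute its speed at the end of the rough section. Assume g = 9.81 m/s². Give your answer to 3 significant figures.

Energy bookkeeping (friction removes W_f = μ_k N d):
mgh = ½mv² + μ_k m g d
W_f = μ_k mg d = (0.23)(0.855)(9.81)(9.20) = 17.75 J
½mv² = mgh − W_f = 121.62 − 17.75 = 103.87 J
v = √(2 × 103.87/0.855) = 15.59 m/s

v = 15.6 m/s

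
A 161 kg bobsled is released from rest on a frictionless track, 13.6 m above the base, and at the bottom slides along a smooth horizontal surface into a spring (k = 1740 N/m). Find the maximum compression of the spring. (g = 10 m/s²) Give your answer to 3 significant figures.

Gravitational PE at the top equals spring PE at max compression: mgh = ½kx²
x = √(2mgh/k) = √(2 × 161 × 10 × 13.6 / 1740) = 5.017 m

x = 5.02 m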